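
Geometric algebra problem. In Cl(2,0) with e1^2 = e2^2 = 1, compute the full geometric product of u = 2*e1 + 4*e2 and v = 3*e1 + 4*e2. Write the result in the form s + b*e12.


Expand: (2*e1 + 4*e2)(3*e1 + 4*e2)
= 2*3*e1e1 + 2*4*e1e2 + 4*3*e2e1 + 4*4*e2e2
Using e1^2 = e2^2 = 1, e2e1 = -e1e2:
Scalar part s = 2*3 + 4*4 = 6 + 16 = 22
Bivector part b = 2*4 - 4*3 = 8 - 12 = -4
uv = 22 - 4*e12


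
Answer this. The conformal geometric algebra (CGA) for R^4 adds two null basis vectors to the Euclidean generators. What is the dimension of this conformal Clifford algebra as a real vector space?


The conformal model of R^4 uses Cl(5,1): the 4 Euclidean generators plus two extra orthogonal generators e+ (e+^2 = +1) and e- (e-^2 = -1), from which the null vectors e0, einf are built.
Number of generators m = 4 + 2 = 6.
dim Cl(p,q) = 2^m = 2^6 = 64


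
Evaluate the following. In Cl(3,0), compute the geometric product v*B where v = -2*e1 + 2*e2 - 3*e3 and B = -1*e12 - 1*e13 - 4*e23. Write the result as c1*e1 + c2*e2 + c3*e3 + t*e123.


vB has grade-1 (vector) and grade-3 (trivector) parts: vB = (v _| B) + (v ^ B).
Vector part <vB>_1:
  e1: -v2*b12 - v3*b13 = -(2)*(-1) - (-3)*(-1) = -1
  e2: v1*b12 - v3*b23 = (-2)*(-1) - (-3)*(-4) = -10
  e3: v1*b13 + v2*b23 = (-2)*(-1) + (2)*(-4) = -6
Trivector part <vB>_3:
  e123: v1*b23 - v2*b13 + v3*b12 = (-2)*(-4) - (2)*(-1) + (-3)*(-1) = 13
vB = -1*e1 - 10*e2 - 6*e3 + 13*e123


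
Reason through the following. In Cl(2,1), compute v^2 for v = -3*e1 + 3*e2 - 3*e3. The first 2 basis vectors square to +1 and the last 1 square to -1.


v^2 = sum of c_i^2 * e_i^2
Positive signature terms (e_i^2 = +1): (-3)^2 + 3^2 = 18
Negative signature terms (e_j^2 = -1): (-3)^2 = 9
v^2 = 18 - 9 = 9


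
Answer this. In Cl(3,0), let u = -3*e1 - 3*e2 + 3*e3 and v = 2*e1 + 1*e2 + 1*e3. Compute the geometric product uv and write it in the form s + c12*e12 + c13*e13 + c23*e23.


In Cl(3,0): e_i^2 = 1, e_ie_j = -e_je_i for i != j.
Scalar part = u . v = (-3)*2 + (-3)*1 + 3*1
= -6 + (-3) + 3 = -6
e12 coeff = (-3)*1 - (-3)*2 = -3 - (-6) = 3
e13 coeff = (-3)*1 - 3*2 = -3 - 6 = -9
e23 coeff = (-3)*1 - 3*1 = -3 - 3 = -6
uv = -6 + 3*e12 - 9*e13 - 6*e23


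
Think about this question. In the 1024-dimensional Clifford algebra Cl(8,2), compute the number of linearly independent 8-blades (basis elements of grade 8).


Number of grade-k basis blades in Cl(p,q) with n = p + q is C(n, k).
n = 8 + 2 = 10
C(10, 8) = 10! / (8! * 2!)
= 3628800 / (40320 * 2)
= 45


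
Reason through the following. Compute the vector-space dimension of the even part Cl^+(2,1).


Even subalgebra dimension = 2^(n-1)
n = 2 + 1 = 3
2^(3 - 1) = 2^2 = 4
Verification: sum of C(3,k) for even k = 1 + 3 = 4
Result = 4


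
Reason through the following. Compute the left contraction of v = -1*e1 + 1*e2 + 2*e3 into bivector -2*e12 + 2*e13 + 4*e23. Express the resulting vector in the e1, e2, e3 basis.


Left contraction v _| B = <vB>_1 (grade-1 part of the geometric product vB).
Using e1_|e12 = e2, e2_|e12 = -e1, e1_|e13 = e3, e3_|e13 = -e1, e2_|e23 = e3, e3_|e23 = -e2:
e1 coeff: -v2*b12 - v3*b13 = -(1)*(-2) - (2)*(2) = -2
e2 coeff: v1*b12 - v3*b23 = (-1)*(-2) - (2)*(4) = -6
e3 coeff: v1*b13 + v2*b23 = (-1)*(2) + (1)*(4) = 2
v _| B = -2*e1 - 6*e2 + 2*e3


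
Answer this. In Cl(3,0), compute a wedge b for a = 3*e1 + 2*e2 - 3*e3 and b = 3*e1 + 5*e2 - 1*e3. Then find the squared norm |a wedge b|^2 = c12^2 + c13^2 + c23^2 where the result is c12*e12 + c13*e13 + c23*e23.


a wedge b = (a1*b2 - a2*b1)*e12 + (a1*b3 - a3*b1)*e13 + (a2*b3 - a3*b2)*e23
e12 coeff: 3*5 - 2*3 = 15 - 6 = 9
e13 coeff: 3*(-1) - (-3)*3 = -3 - (-9) = 6
e23 coeff: 2*(-1) - (-3)*5 = -2 - (-15) = 13
|a wedge b|^2 = 9^2 + 6^2 + 13^2
= 81 + 36 + 169
= 286


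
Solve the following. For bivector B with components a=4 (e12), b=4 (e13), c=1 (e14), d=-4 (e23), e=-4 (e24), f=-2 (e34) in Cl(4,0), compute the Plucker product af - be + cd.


Plucker relation: af - be + cd
a*f = 4*(-2) = -8
b*e = 4*(-4) = -16
c*d = 1*(-4) = -4
af - be + cd = -8 - (-16) + (-4)
= 4


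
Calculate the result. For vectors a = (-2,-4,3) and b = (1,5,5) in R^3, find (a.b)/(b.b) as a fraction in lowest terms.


Projection coefficient = (a . b) / (b . b)
a . b = (-2)*1 + (-4)*5 + 3*5
= -2 + (-20) + 15 = -7
b . b = 1^2 + 5^2 + 5^2
= 1 + 25 + 25 = 51
Coefficient = -7/51
In lowest terms: -7/51


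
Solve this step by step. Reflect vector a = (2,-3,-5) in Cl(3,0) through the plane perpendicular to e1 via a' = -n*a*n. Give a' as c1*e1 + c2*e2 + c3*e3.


Reflection formula: a' = -n*a*n, with n = e1 (unit vector, n^2 = 1).
For reflection through hyperplane perp to e1:
The component along e1 flips sign, others stay.
a = (2, -3, -5)
a' = (-2, -3, -5)
a' = -2*e1 - 3*e2 - 5*e3


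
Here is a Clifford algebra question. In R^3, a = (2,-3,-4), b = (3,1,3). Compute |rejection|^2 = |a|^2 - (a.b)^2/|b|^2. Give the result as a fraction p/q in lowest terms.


|a|^2 = 2^2 + (-3)^2 + (-4)^2 = 29
|b|^2 = 3^2 + 1^2 + 3^2 = 19
a . b = 2*3 + (-3)*1 + (-4)*3 = -9
(a.b)^2 = (-9)^2 = 81
|rej|^2 = 29 - 81/19
= (551 - 81)/19
= 470/19
In lowest terms: 470/19


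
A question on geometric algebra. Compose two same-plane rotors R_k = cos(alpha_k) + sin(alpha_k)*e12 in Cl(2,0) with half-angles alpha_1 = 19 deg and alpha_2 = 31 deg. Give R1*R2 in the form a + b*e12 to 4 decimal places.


Same-plane rotors commute and their half-angles add:
R1*R2 = cos(a1 + a2) + sin(a1 + a2)*e12.
a1 + a2 = 19 + 31 = 50 deg
cos(50 deg) = 0.6428
sin(50 deg) = 0.7660
R1*R2 = 0.6428 + 0.7660*e12


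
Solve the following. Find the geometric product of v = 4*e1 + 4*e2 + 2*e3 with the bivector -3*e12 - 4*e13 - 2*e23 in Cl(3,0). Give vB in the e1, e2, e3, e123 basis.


vB has grade-1 (vector) and grade-3 (trivector) parts: vB = (v _| B) + (v ^ B).
Vector part <vB>_1:
  e1: -v2*b12 - v3*b13 = -(4)*(-3) - (2)*(-4) = 20
  e2: v1*b12 - v3*b23 = (4)*(-3) - (2)*(-2) = -8
  e3: v1*b13 + v2*b23 = (4)*(-4) + (4)*(-2) = -24
Trivector part <vB>_3:
  e123: v1*b23 - v2*b13 + v3*b12 = (4)*(-2) - (4)*(-4) + (2)*(-3) = 2
vB = 20*e1 - 8*e2 - 24*e3 + 2*e123


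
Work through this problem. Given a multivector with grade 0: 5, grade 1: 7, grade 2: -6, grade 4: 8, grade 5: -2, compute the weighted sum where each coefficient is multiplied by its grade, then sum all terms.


Grade-weighted sum = sum of grade_k * coefficient_k
0*5 = 0
1*7 = 7
2*(-6) = -12
4*8 = 32
5*(-2) = -10
Total = 0 + 7 + (-12) + 32 + (-10) = 17


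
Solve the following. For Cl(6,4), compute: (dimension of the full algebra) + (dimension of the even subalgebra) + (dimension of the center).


n = 6 + 4 = 10
Total dim = 2^10 = 1024
Even subalgebra dim = 2^9 = 512
n is even, so center dim = 1
Sum = 1024 + 512 + 1 = 1537


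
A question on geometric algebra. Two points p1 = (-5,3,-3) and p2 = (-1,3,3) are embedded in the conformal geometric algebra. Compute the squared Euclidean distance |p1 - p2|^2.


p1 - p2 = (-4, 0, -6)
|p1 - p2|^2 = (-4)^2 + 0^2 + (-6)^2
= 16 + 0 + 36
= 52


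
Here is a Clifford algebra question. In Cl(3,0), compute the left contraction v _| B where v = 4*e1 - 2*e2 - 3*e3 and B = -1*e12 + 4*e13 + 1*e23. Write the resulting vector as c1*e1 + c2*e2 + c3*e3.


Left contraction v _| B = <vB>_1 (grade-1 part of the geometric product vB).
Using e1_|e12 = e2, e2_|e12 = -e1, e1_|e13 = e3, e3_|e13 = -e1, e2_|e23 = e3, e3_|e23 = -e2:
e1 coeff: -v2*b12 - v3*b13 = -(-2)*(-1) - (-3)*(4) = 10
e2 coeff: v1*b12 - v3*b23 = (4)*(-1) - (-3)*(1) = -1
e3 coeff: v1*b13 + v2*b23 = (4)*(4) + (-2)*(1) = 14
v _| B = 10*e1 - 1*e2 + 14*e3


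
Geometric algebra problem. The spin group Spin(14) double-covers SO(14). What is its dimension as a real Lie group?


Spin(n) double-covers SO(n); both have Lie algebra so(n) of dimension n(n-1)/2.
n = 14
n(n-1) = 14 * 13 = 182
dim Spin(14) = 182/2 = 91


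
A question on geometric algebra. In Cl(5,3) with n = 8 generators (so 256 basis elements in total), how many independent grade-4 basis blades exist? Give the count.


Number of grade-k basis blades in Cl(p,q) with n = p + q is C(n, k).
n = 5 + 3 = 8
C(8, 4) = 8! / (4! * 4!)
= 40320 / (24 * 24)
= 70


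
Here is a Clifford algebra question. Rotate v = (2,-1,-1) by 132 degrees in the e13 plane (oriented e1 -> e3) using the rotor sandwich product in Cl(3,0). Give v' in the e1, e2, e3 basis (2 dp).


Rotor R = cos(66deg) - sin(66deg)*e13
Rotation angle theta = 2 * 66 = 132 degrees in the e13 plane (e1 -> e3).
The component perpendicular to the plane (e2) is invariant: v'_2 = v2 = -1.00
cos(132deg) = -0.6691, sin(132deg) = 0.7431
v'_1 = v1*cos(theta) - v3*sin(theta) = 2*(-0.6691) - (-1)*0.7431 = -0.60
v'_3 = v1*sin(theta) + v3*cos(theta) = 2*0.7431 + (-1)*(-0.6691) = 2.16
v' = -0.60*e1 - 1.00*e2 + 2.16*e3


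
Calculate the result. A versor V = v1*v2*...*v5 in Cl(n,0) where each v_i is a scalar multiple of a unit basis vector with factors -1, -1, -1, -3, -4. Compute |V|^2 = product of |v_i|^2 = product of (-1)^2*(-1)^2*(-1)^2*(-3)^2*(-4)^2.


Each vector v_i has |v_i|^2 = s_i^2
Squared scales: (-1)^2 = 1, (-1)^2 = 1, (-1)^2 = 1, (-3)^2 = 9, (-4)^2 = 16
|V|^2 = 1 * 1 * 1 * 9 * 16
= 144


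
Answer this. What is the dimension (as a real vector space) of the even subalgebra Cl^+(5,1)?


Even subalgebra dimension = 2^(n-1)
n = 5 + 1 = 6
2^(6 - 1) = 2^5 = 32
Verification: sum of C(6,k) for even k = 1 + 15 + 15 + 1 = 32
Result = 32


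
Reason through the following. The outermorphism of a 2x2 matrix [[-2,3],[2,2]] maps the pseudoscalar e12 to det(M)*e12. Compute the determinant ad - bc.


The outermorphism of a linear map f sends e1^e2 to f(e1)^f(e2).
f(e1) = -2*e1 + 2*e2
f(e2) = 3*e1 + 2*e2
f(e1) ^ f(e2) = (-2*e1 + 2*e2) ^ (3*e1 + 2*e2)
= (-2)*2*e12 + 2*3*e21
= (-4 - 6)*e12
= -10*e12
Coefficient = -10


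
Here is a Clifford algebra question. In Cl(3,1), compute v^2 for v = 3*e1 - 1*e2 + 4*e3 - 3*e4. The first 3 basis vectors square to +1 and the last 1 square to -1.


v^2 = sum of c_i^2 * e_i^2
Positive signature terms (e_i^2 = +1): 3^2 + (-1)^2 + 4^2 = 26
Negative signature terms (e_j^2 = -1): (-3)^2 = 9
v^2 = 26 - 9 = 17


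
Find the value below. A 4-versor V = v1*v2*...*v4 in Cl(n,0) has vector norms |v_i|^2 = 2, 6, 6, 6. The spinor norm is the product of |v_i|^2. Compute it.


Spinor norm N(V) = |v1|^2 * |v2|^2 * ... * |v4|^2
= 2 * 6 * 6 * 6
Running product: 2, 12, 72, 432
N(V) = 432


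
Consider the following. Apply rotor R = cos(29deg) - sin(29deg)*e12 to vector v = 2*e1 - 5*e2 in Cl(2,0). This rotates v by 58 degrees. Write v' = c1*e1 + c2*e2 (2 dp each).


Rotor R = cos(29deg) - sin(29deg)*e12
Rotation angle theta = 2 * 29 = 58 degrees
v' = R*v*~R rotates v by theta.
cos(58deg) = 0.5299, sin(58deg) = 0.8480
v'_1 = 2*cos(58deg) - (-5)*sin(58deg)
= 2*0.5299 - (-5)*0.8480
= 5.30
v'_2 = 2*sin(58deg) + (-5)*cos(58deg)
= 2*0.8480 + (-5)*0.5299
= -0.95
v' = 5.30*e1 - 0.95*e2


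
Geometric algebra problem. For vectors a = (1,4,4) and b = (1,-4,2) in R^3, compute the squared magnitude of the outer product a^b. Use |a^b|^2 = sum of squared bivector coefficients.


a wedge b = (a1*b2 - a2*b1)*e12 + (a1*b3 - a3*b1)*e13 + (a2*b3 - a3*b2)*e23
e12 coeff: 1*(-4) - 4*1 = -4 - 4 = -8
e13 coeff: 1*2 - 4*1 = 2 - 4 = -2
e23 coeff: 4*2 - 4*(-4) = 8 - (-16) = 24
|a wedge b|^2 = (-8)^2 + (-2)^2 + 24^2
= 64 + 4 + 576
= 644


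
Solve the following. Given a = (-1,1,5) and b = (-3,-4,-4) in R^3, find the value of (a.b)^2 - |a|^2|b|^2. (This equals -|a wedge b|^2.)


a . b = (-1)*(-3) + 1*(-4) + 5*(-4)
= 3 + (-4) + (-20) = -21
|a|^2 = (-1)^2 + 1^2 + 5^2 = 27
|b|^2 = (-3)^2 + (-4)^2 + (-4)^2 = 41
(a.b)^2 = (-21)^2 = 441
|a|^2 * |b|^2 = 27 * 41 = 1107
Result = 441 - 1107 = -666


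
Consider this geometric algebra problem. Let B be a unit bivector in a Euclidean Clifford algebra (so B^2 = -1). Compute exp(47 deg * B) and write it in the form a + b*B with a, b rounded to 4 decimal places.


For a unit bivector B with B^2 = -1, the exponential series gives
e^(theta*B) = cos(theta) + sin(theta)*B (the GA analogue of Euler's formula).
theta = 47 degrees = 0.820305 rad
cos(47 deg) = 0.6820
sin(47 deg) = 0.7314
exp(theta*B) = 0.6820 + 0.7314*B


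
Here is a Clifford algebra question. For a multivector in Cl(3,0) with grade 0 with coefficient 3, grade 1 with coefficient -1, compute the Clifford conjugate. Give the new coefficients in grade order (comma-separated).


Clifford conjugate sign for grade k: (-1)^(k(k+1)/2)
Grade 0: (-1)^(0*1/2) = (-1)^0 = 1, coeff 3 -> 3
Grade 1: (-1)^(1*2/2) = (-1)^1 = -1, coeff -1 -> 1
Conjugated coefficients: 3, 1


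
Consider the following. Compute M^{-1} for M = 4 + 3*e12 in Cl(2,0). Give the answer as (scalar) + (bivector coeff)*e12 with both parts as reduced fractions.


M = 4 + 3*e12, where e12^2 = -1.
Since M commutes with its reverse ~M = a - b*e12, M * ~M = a^2 - b^2*e12^2 = a^2 + b^2.
So M^{-1} = ~M / (a^2 + b^2) = (a - b*e12)/(a^2 + b^2).
a^2 + b^2 = 16 + 9 = 25
Scalar part = 4/25 = 4/25
Bivector coeff = -3/25 = -3/25
M^{-1} = 4/25 - 3/25*e12


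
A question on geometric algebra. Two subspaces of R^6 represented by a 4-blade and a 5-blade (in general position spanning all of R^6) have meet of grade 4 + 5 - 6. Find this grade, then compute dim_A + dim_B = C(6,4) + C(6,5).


Meet grade = grade(A) + grade(B) - n
= 4 + 5 - 6 = 3
C(6,4) = 15
C(6,5) = 6
dim_A + dim_B = 15 + 6 = 21


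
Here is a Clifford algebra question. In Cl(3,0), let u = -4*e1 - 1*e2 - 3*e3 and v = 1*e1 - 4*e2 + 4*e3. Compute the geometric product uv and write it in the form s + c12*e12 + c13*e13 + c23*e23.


In Cl(3,0): e_i^2 = 1, e_ie_j = -e_je_i for i != j.
Scalar part = u . v = (-4)*1 + (-1)*(-4) + (-3)*4
= -4 + 4 + (-12) = -12
e12 coeff = (-4)*(-4) - (-1)*1 = 16 - (-1) = 17
e13 coeff = (-4)*4 - (-3)*1 = -16 - (-3) = -13
e23 coeff = (-1)*4 - (-3)*(-4) = -4 - 12 = -16
uv = -12 + 17*e12 - 13*e13 - 16*e23


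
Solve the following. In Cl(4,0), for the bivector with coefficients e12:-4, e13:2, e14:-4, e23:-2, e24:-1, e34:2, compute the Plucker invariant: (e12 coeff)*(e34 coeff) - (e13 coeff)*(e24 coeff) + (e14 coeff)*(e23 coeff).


Plucker relation: af - be + cd
a*f = (-4)*2 = -8
b*e = 2*(-1) = -2
c*d = (-4)*(-2) = 8
af - be + cd = -8 - (-2) + 8
= 2


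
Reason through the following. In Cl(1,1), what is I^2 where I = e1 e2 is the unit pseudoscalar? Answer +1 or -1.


The pseudoscalar I = e1...e_n (product of all n generators) of Cl(p,q) satisfies I^2 = (-1)^(q + n(n-1)/2).
p = 1, q = 1, n = p + q = 2
n(n-1)/2 = 2 * 1 / 2 = 1
Exponent = q + n(n-1)/2 = 1 + 1 = 2
I^2 = (-1)^2 = +1


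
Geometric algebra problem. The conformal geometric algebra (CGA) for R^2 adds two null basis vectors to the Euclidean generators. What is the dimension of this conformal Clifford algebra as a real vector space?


The conformal model of R^2 uses Cl(3,1): the 2 Euclidean generators plus two extra orthogonal generators e+ (e+^2 = +1) and e- (e-^2 = -1), from which the null vectors e0, einf are built.
Number of generators m = 2 + 2 = 4.
dim Cl(p,q) = 2^m = 2^4 = 16


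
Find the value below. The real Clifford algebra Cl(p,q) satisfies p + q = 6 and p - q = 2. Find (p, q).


We need p + q = 6 and p - q = 2.
Adding: 2p = 6 + 2 = 8, so p = 4.
Then q = 6 - 4 = 2.
(p, q) = (4, 2)


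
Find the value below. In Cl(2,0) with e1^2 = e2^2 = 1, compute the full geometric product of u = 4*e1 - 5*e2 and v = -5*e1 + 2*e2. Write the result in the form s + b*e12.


Expand: (4*e1 - 5*e2)(-5*e1 + 2*e2)
= 4*(-5)*e1e1 + 4*2*e1e2 + (-5)*(-5)*e2e1 + (-5)*2*e2e2
Using e1^2 = e2^2 = 1, e2e1 = -e1e2:
Scalar part s = 4*(-5) + (-5)*2 = -20 + (-10) = -30
Bivector part b = 4*2 - (-5)*(-5) = 8 - 25 = -17
uv = -30 - 17*e12


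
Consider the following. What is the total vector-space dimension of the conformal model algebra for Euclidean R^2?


The conformal model of R^2 uses Cl(3,1): the 2 Euclidean generators plus two extra orthogonal generators e+ (e+^2 = +1) and e- (e-^2 = -1), from which the null vectors e0, einf are built.
Number of generators m = 2 + 2 = 4.
dim Cl(p,q) = 2^m = 2^4 = 16


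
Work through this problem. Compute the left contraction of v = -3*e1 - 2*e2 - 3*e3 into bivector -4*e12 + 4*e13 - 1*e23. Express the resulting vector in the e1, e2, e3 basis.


Left contraction v _| B = <vB>_1 (grade-1 part of the geometric product vB).
Using e1_|e12 = e2, e2_|e12 = -e1, e1_|e13 = e3, e3_|e13 = -e1, e2_|e23 = e3, e3_|e23 = -e2:
e1 coeff: -v2*b12 - v3*b13 = -(-2)*(-4) - (-3)*(4) = 4
e2 coeff: v1*b12 - v3*b23 = (-3)*(-4) - (-3)*(-1) = 9
e3 coeff: v1*b13 + v2*b23 = (-3)*(4) + (-2)*(-1) = -10
v _| B = 4*e1 + 9*e2 - 10*e3


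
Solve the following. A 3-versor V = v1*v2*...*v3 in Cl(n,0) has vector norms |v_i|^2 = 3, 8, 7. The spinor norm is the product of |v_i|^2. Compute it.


Spinor norm N(V) = |v1|^2 * |v2|^2 * ... * |v3|^2
= 3 * 8 * 7
Running product: 3, 24, 168
N(V) = 168


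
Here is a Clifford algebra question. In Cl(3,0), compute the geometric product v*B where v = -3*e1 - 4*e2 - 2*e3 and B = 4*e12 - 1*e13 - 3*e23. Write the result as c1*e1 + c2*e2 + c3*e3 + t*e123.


vB has grade-1 (vector) and grade-3 (trivector) parts: vB = (v _| B) + (v ^ B).
Vector part <vB>_1:
  e1: -v2*b12 - v3*b13 = -(-4)*(4) - (-2)*(-1) = 14
  e2: v1*b12 - v3*b23 = (-3)*(4) - (-2)*(-3) = -18
  e3: v1*b13 + v2*b23 = (-3)*(-1) + (-4)*(-3) = 15
Trivector part <vB>_3:
  e123: v1*b23 - v2*b13 + v3*b12 = (-3)*(-3) - (-4)*(-1) + (-2)*(4) = -3
vB = 14*e1 - 18*e2 + 15*e3 - 3*e123


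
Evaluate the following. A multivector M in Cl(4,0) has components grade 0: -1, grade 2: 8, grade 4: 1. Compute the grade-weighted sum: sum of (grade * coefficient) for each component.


Grade-weighted sum = sum of grade_k * coefficient_k
0*(-1) = 0
2*8 = 16
4*1 = 4
Total = 0 + 16 + 4 = 20


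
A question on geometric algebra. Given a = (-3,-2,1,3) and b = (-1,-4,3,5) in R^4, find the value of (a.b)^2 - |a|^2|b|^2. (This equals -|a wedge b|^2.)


a . b = (-3)*(-1) + (-2)*(-4) + 1*3 + 3*5
= 3 + 8 + 3 + 15 = 29
|a|^2 = (-3)^2 + (-2)^2 + 1^2 + 3^2 = 23
|b|^2 = (-1)^2 + (-4)^2 + 3^2 + 5^2 = 51
(a.b)^2 = 29^2 = 841
|a|^2 * |b|^2 = 23 * 51 = 1173
Result = 841 - 1173 = -332


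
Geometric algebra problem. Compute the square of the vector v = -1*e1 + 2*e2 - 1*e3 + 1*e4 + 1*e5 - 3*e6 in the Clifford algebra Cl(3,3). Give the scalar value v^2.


v^2 = sum of c_i^2 * e_i^2
Positive signature terms (e_i^2 = +1): (-1)^2 + 2^2 + (-1)^2 = 6
Negative signature terms (e_j^2 = -1): 1^2 + 1^2 + (-3)^2 = 11
v^2 = 6 - 11 = -5


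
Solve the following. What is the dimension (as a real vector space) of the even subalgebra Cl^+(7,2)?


Even subalgebra dimension = 2^(n-1)
n = 7 + 2 = 9
2^(9 - 1) = 2^8 = 256
Verification: sum of C(9,k) for even k = 1 + 36 + 126 + 84 + 9 = 256
Result = 256


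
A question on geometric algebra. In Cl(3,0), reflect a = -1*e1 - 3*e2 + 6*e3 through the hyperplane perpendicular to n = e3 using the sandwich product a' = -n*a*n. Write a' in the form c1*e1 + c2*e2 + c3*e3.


Reflection formula: a' = -n*a*n, with n = e3 (unit vector, n^2 = 1).
For reflection through hyperplane perp to e3:
The component along e3 flips sign, others stay.
a = (-1, -3, 6)
a' = (-1, -3, -6)
a' = -1*e1 - 3*e2 - 6*e3


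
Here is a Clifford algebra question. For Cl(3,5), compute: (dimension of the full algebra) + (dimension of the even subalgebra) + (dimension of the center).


n = 3 + 5 = 8
Total dim = 2^8 = 256
Even subalgebra dim = 2^7 = 128
n is even, so center dim = 1
Sum = 256 + 128 + 1 = 385


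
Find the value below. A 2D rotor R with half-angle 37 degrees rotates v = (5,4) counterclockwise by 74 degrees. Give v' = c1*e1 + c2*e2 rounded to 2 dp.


Rotor R = cos(37deg) - sin(37deg)*e12
Rotation angle theta = 2 * 37 = 74 degrees
v' = R*v*~R rotates v by theta.
cos(74deg) = 0.2756, sin(74deg) = 0.9613
v'_1 = 5*cos(74deg) - 4*sin(74deg)
= 5*0.2756 - 4*0.9613
= -2.47
v'_2 = 5*sin(74deg) + 4*cos(74deg)
= 5*0.9613 + 4*0.2756
= 5.91
v' = -2.47*e1 + 5.91*e2


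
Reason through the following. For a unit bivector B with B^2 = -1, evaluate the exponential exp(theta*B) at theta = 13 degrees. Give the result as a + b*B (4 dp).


For a unit bivector B with B^2 = -1, the exponential series gives
e^(theta*B) = cos(theta) + sin(theta)*B (the GA analogue of Euler's formula).
theta = 13 degrees = 0.226893 rad
cos(13 deg) = 0.9744
sin(13 deg) = 0.2250
exp(theta*B) = 0.9744 + 0.2250*B


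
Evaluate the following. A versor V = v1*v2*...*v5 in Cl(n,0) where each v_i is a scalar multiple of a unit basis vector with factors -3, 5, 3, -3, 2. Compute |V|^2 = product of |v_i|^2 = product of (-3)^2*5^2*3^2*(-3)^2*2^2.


Each vector v_i has |v_i|^2 = s_i^2
Squared scales: (-3)^2 = 9, 5^2 = 25, 3^2 = 9, (-3)^2 = 9, 2^2 = 4
|V|^2 = 9 * 25 * 9 * 9 * 4
= 72900


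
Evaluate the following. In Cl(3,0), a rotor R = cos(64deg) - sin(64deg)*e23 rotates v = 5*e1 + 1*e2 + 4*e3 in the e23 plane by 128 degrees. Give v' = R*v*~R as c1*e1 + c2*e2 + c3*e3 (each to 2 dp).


Rotor R = cos(64deg) - sin(64deg)*e23
Rotation angle theta = 2 * 64 = 128 degrees in the e23 plane (e2 -> e3).
The component perpendicular to the plane (e1) is invariant: v'_1 = v1 = 5.00
cos(128deg) = -0.6157, sin(128deg) = 0.7880
v'_2 = v2*cos(theta) - v3*sin(theta) = 1*(-0.6157) - 4*0.7880 = -3.77
v'_3 = v2*sin(theta) + v3*cos(theta) = 1*0.7880 + 4*(-0.6157) = -1.67
v' = 5.00*e1 - 3.77*e2 - 1.67*e3


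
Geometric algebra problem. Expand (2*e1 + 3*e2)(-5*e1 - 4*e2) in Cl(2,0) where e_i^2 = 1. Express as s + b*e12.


Expand: (2*e1 + 3*e2)(-5*e1 - 4*e2)
= 2*(-5)*e1e1 + 2*(-4)*e1e2 + 3*(-5)*e2e1 + 3*(-4)*e2e2
Using e1^2 = e2^2 = 1, e2e1 = -e1e2:
Scalar part s = 2*(-5) + 3*(-4) = -10 + (-12) = -22
Bivector part b = 2*(-4) - 3*(-5) = -8 - (-15) = 7
uv = -22 + 7*e12


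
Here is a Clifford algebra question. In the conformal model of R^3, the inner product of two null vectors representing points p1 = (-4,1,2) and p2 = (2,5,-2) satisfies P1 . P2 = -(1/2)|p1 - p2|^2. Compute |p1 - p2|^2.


p1 - p2 = (-6, -4, 4)
|p1 - p2|^2 = (-6)^2 + (-4)^2 + 4^2
= 36 + 16 + 16
= 68


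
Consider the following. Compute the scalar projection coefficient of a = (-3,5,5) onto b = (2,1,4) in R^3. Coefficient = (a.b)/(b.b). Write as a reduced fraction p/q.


Projection coefficient = (a . b) / (b . b)
a . b = (-3)*2 + 5*1 + 5*4
= -6 + 5 + 20 = 19
b . b = 2^2 + 1^2 + 4^2
= 4 + 1 + 16 = 21
Coefficient = 19/21
In lowest terms: 19/21


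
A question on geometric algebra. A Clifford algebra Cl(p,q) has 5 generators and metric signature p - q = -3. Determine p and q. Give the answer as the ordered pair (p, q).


We need p + q = 5 and p - q = -3.
Adding: 2p = 5 + (-3) = 2, so p = 1.
Then q = 5 - 1 = 4.
(p, q) = (1, 4)


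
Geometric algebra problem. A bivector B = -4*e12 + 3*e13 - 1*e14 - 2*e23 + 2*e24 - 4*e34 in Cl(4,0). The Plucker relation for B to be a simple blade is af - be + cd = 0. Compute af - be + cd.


Plucker relation: af - be + cd
a*f = (-4)*(-4) = 16
b*e = 3*2 = 6
c*d = (-1)*(-2) = 2
af - be + cd = 16 - 6 + 2
= 12


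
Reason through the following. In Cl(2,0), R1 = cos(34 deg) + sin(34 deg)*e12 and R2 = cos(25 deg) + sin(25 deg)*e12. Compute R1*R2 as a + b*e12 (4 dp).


Same-plane rotors commute and their half-angles add:
R1*R2 = cos(a1 + a2) + sin(a1 + a2)*e12.
a1 + a2 = 34 + 25 = 59 deg
cos(59 deg) = 0.5150
sin(59 deg) = 0.8572
R1*R2 = 0.5150 + 0.8572*e12


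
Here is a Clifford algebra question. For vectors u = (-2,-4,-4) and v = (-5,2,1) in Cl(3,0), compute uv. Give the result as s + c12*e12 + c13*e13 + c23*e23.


In Cl(3,0): e_i^2 = 1, e_ie_j = -e_je_i for i != j.
Scalar part = u . v = (-2)*(-5) + (-4)*2 + (-4)*1
= 10 + (-8) + (-4) = -2
e12 coeff = (-2)*2 - (-4)*(-5) = -4 - 20 = -24
e13 coeff = (-2)*1 - (-4)*(-5) = -2 - 20 = -22
e23 coeff = (-4)*1 - (-4)*2 = -4 - (-8) = 4
uv = -2 - 24*e12 - 22*e13 + 4*e23


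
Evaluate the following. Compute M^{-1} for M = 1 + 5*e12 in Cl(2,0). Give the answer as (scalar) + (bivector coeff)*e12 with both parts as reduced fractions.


M = 1 + 5*e12, where e12^2 = -1.
Since M commutes with its reverse ~M = a - b*e12, M * ~M = a^2 - b^2*e12^2 = a^2 + b^2.
So M^{-1} = ~M / (a^2 + b^2) = (a - b*e12)/(a^2 + b^2).
a^2 + b^2 = 1 + 25 = 26
Scalar part = 1/26 = 1/26
Bivector coeff = -5/26 = -5/26
M^{-1} = 1/26 - 5/26*e12


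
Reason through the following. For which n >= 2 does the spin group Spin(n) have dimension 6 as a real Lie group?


dim Spin(n) = dim so(n) = n(n-1)/2.
Solve n(n-1)/2 = 6, i.e. n^2 - n - 12 = 0.
Discriminant = 1 + 8*6 = 49
n = (1 + sqrt(49))/2 = (1 + 7)/2 = 4


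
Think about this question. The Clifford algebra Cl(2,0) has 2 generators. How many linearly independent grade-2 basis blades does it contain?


Number of grade-k basis blades in Cl(p,q) with n = p + q is C(n, k).
n = 2 + 0 = 2
C(2, 2) = 2! / (2! * 0!)
= 2 / (2 * 1)
= 1


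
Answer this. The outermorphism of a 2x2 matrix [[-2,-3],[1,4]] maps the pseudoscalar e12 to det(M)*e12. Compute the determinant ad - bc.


The outermorphism of a linear map f sends e1^e2 to f(e1)^f(e2).
f(e1) = -2*e1 + 1*e2
f(e2) = -3*e1 + 4*e2
f(e1) ^ f(e2) = (-2*e1 + 1*e2) ^ (-3*e1 + 4*e2)
= (-2)*4*e12 + 1*(-3)*e21
= (-8 - (-3))*e12
= -5*e12
Coefficient = -5


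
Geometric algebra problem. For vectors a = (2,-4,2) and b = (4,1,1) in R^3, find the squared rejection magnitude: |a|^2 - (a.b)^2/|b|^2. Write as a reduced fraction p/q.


|a|^2 = 2^2 + (-4)^2 + 2^2 = 24
|b|^2 = 4^2 + 1^2 + 1^2 = 18
a . b = 2*4 + (-4)*1 + 2*1 = 6
(a.b)^2 = 6^2 = 36
|rej|^2 = 24 - 36/18
= (432 - 36)/18
= 396/18
In lowest terms: 22/1


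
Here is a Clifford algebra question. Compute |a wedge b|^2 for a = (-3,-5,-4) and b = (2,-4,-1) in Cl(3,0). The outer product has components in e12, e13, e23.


a wedge b = (a1*b2 - a2*b1)*e12 + (a1*b3 - a3*b1)*e13 + (a2*b3 - a3*b2)*e23
e12 coeff: (-3)*(-4) - (-5)*2 = 12 - (-10) = 22
e13 coeff: (-3)*(-1) - (-4)*2 = 3 - (-8) = 11
e23 coeff: (-5)*(-1) - (-4)*(-4) = 5 - 16 = -11
|a wedge b|^2 = 22^2 + 11^2 + (-11)^2
= 484 + 121 + 121
= 726


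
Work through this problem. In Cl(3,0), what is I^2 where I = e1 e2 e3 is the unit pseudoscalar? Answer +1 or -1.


The pseudoscalar I = e1...e_n (product of all n generators) of Cl(p,q) satisfies I^2 = (-1)^(q + n(n-1)/2).
p = 3, q = 0, n = p + q = 3
n(n-1)/2 = 3 * 2 / 2 = 3
Exponent = q + n(n-1)/2 = 0 + 3 = 3
I^2 = (-1)^3 = -1


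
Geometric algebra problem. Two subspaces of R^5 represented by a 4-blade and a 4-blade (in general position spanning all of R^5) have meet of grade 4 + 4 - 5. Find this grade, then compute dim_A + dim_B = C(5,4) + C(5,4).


Meet grade = grade(A) + grade(B) - n
= 4 + 4 - 5 = 3
C(5,4) = 5
C(5,4) = 5
dim_A + dim_B = 5 + 5 = 10


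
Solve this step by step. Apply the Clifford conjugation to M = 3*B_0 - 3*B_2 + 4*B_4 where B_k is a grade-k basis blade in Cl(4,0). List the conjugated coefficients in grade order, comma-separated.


Clifford conjugate sign for grade k: (-1)^(k(k+1)/2)
Grade 0: (-1)^(0*1/2) = (-1)^0 = 1, coeff 3 -> 3
Grade 2: (-1)^(2*3/2) = (-1)^3 = -1, coeff -3 -> 3
Grade 4: (-1)^(4*5/2) = (-1)^10 = 1, coeff 4 -> 4
Conjugated coefficients: 3, 3, 4


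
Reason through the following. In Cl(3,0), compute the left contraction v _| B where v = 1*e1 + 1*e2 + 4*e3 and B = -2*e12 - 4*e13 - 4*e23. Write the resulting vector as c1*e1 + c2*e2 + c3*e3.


Left contraction v _| B = <vB>_1 (grade-1 part of the geometric product vB).
Using e1_|e12 = e2, e2_|e12 = -e1, e1_|e13 = e3, e3_|e13 = -e1, e2_|e23 = e3, e3_|e23 = -e2:
e1 coeff: -v2*b12 - v3*b13 = -(1)*(-2) - (4)*(-4) = 18
e2 coeff: v1*b12 - v3*b23 = (1)*(-2) - (4)*(-4) = 14
e3 coeff: v1*b13 + v2*b23 = (1)*(-4) + (1)*(-4) = -8
v _| B = 18*e1 + 14*e2 - 8*e3


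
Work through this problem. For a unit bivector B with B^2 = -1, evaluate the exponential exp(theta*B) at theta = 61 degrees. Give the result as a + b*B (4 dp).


For a unit bivector B with B^2 = -1, the exponential series gives
e^(theta*B) = cos(theta) + sin(theta)*B (the GA analogue of Euler's formula).
theta = 61 degrees = 1.064651 rad
cos(61 deg) = 0.4848
sin(61 deg) = 0.8746
exp(theta*B) = 0.4848 + 0.8746*B


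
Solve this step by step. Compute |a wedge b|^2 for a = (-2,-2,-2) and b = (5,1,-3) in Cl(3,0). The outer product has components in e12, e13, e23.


a wedge b = (a1*b2 - a2*b1)*e12 + (a1*b3 - a3*b1)*e13 + (a2*b3 - a3*b2)*e23
e12 coeff: (-2)*1 - (-2)*5 = -2 - (-10) = 8
e13 coeff: (-2)*(-3) - (-2)*5 = 6 - (-10) = 16
e23 coeff: (-2)*(-3) - (-2)*1 = 6 - (-2) = 8
|a wedge b|^2 = 8^2 + 16^2 + 8^2
= 64 + 256 + 64
= 384


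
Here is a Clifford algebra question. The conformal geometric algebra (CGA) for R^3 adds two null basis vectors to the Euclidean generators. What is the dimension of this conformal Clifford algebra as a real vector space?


The conformal model of R^3 uses Cl(4,1): the 3 Euclidean generators plus two extra orthogonal generators e+ (e+^2 = +1) and e- (e-^2 = -1), from which the null vectors e0, einf are built.
Number of generators m = 3 + 2 = 5.
dim Cl(p,q) = 2^m = 2^5 = 32


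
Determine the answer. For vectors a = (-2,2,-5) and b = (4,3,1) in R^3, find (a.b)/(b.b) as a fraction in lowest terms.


Projection coefficient = (a . b) / (b . b)
a . b = (-2)*4 + 2*3 + (-5)*1
= -8 + 6 + (-5) = -7
b . b = 4^2 + 3^2 + 1^2
= 16 + 9 + 1 = 26
Coefficient = -7/26
In lowest terms: -7/26


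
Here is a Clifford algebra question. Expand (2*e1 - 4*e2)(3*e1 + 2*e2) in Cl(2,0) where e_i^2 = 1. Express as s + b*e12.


Expand: (2*e1 - 4*e2)(3*e1 + 2*e2)
= 2*3*e1e1 + 2*2*e1e2 + (-4)*3*e2e1 + (-4)*2*e2e2
Using e1^2 = e2^2 = 1, e2e1 = -e1e2:
Scalar part s = 2*3 + (-4)*2 = 6 + (-8) = -2
Bivector part b = 2*2 - (-4)*3 = 4 - (-12) = 16
uv = -2 + 16*e12


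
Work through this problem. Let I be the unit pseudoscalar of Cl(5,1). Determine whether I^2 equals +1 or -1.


The pseudoscalar I = e1...e_n (product of all n generators) of Cl(p,q) satisfies I^2 = (-1)^(q + n(n-1)/2).
p = 5, q = 1, n = p + q = 6
n(n-1)/2 = 6 * 5 / 2 = 15
Exponent = q + n(n-1)/2 = 1 + 15 = 16
I^2 = (-1)^16 = +1


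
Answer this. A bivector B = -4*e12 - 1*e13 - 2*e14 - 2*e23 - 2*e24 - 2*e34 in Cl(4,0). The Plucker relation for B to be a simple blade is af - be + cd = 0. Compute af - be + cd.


Plucker relation: af - be + cd
a*f = (-4)*(-2) = 8
b*e = (-1)*(-2) = 2
c*d = (-2)*(-2) = 4
af - be + cd = 8 - 2 + 4
= 10


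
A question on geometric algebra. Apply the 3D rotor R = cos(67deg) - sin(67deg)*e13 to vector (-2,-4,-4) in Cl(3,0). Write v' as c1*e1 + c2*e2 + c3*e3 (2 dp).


Rotor R = cos(67deg) - sin(67deg)*e13
Rotation angle theta = 2 * 67 = 134 degrees in the e13 plane (e1 -> e3).
The component perpendicular to the plane (e2) is invariant: v'_2 = v2 = -4.00
cos(134deg) = -0.6947, sin(134deg) = 0.7193
v'_1 = v1*cos(theta) - v3*sin(theta) = -2*(-0.6947) - (-4)*0.7193 = 4.27
v'_3 = v1*sin(theta) + v3*cos(theta) = -2*0.7193 + (-4)*(-0.6947) = 1.34
v' = 4.27*e1 - 4.00*e2 + 1.34*e3


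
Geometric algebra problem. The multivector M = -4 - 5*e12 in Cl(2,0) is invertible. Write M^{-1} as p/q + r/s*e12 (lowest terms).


M = -4 - 5*e12, where e12^2 = -1.
Since M commutes with its reverse ~M = a - b*e12, M * ~M = a^2 - b^2*e12^2 = a^2 + b^2.
So M^{-1} = ~M / (a^2 + b^2) = (a - b*e12)/(a^2 + b^2).
a^2 + b^2 = 16 + 25 = 41
Scalar part = -4/41 = -4/41
Bivector coeff = 5/41 = 5/41
M^{-1} = -4/41 + 5/41*e12


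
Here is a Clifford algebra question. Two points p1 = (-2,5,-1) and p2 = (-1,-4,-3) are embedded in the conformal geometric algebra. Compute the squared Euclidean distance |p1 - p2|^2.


p1 - p2 = (-1, 9, 2)
|p1 - p2|^2 = (-1)^2 + 9^2 + 2^2
= 1 + 81 + 4
= 86


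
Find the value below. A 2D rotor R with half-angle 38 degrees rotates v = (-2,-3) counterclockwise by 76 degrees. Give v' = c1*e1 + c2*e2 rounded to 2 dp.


Rotor R = cos(38deg) - sin(38deg)*e12
Rotation angle theta = 2 * 38 = 76 degrees
v' = R*v*~R rotates v by theta.
cos(76deg) = 0.2419, sin(76deg) = 0.9703
v'_1 = -2*cos(76deg) - (-3)*sin(76deg)
= -2*0.2419 - (-3)*0.9703
= 2.43
v'_2 = -2*sin(76deg) + (-3)*cos(76deg)
= -2*0.9703 + (-3)*0.2419
= -2.67
v' = 2.43*e1 - 2.67*e2


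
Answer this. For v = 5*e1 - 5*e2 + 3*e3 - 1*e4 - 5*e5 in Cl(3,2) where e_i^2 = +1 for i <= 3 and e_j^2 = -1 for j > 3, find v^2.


v^2 = sum of c_i^2 * e_i^2
Positive signature terms (e_i^2 = +1): 5^2 + (-5)^2 + 3^2 = 59
Negative signature terms (e_j^2 = -1): (-1)^2 + (-5)^2 = 26
v^2 = 59 - 26 = 33


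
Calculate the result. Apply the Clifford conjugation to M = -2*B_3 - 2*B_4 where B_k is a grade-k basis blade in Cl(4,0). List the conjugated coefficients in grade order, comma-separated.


Clifford conjugate sign for grade k: (-1)^(k(k+1)/2)
Grade 3: (-1)^(3*4/2) = (-1)^6 = 1, coeff -2 -> -2
Grade 4: (-1)^(4*5/2) = (-1)^10 = 1, coeff -2 -> -2
Conjugated coefficients: -2, -2


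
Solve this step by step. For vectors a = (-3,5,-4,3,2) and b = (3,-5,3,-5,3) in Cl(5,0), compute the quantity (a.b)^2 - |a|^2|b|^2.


a . b = (-3)*3 + 5*(-5) + (-4)*3 + 3*(-5) + 2*3
= -9 + (-25) + (-12) + (-15) + 6 = -55
|a|^2 = (-3)^2 + 5^2 + (-4)^2 + 3^2 + 2^2 = 63
|b|^2 = 3^2 + (-5)^2 + 3^2 + (-5)^2 + 3^2 = 77
(a.b)^2 = (-55)^2 = 3025
|a|^2 * |b|^2 = 63 * 77 = 4851
Result = 3025 - 4851 = -1826


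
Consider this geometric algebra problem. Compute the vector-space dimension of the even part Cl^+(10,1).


Even subalgebra dimension = 2^(n-1)
n = 10 + 1 = 11
2^(11 - 1) = 2^10 = 1024
Verification: sum of C(11,k) for even k = 1 + 55 + 330 + 462 + 165 + 11 = 1024
Result = 1024


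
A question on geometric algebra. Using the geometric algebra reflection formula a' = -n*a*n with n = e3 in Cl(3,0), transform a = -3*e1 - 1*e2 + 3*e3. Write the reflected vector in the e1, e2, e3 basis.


Reflection formula: a' = -n*a*n, with n = e3 (unit vector, n^2 = 1).
For reflection through hyperplane perp to e3:
The component along e3 flips sign, others stay.
a = (-3, -1, 3)
a' = (-3, -1, -3)
a' = -3*e1 - 1*e2 - 3*e3


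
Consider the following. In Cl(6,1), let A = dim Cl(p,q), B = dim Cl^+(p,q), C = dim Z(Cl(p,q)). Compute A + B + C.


n = 6 + 1 = 7
Total dim = 2^7 = 128
Even subalgebra dim = 2^6 = 64
n is odd, so center dim = 2
Sum = 128 + 64 + 2 = 194


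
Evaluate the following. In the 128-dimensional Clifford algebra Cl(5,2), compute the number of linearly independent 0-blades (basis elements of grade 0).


Number of grade-k basis blades in Cl(p,q) with n = p + q is C(n, k).
n = 5 + 2 = 7
C(7, 0) = 7! / (0! * 7!)
= 5040 / (1 * 5040)
= 1


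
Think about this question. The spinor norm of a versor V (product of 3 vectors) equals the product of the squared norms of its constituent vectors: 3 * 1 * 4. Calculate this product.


Spinor norm N(V) = |v1|^2 * |v2|^2 * ... * |v3|^2
= 3 * 1 * 4
Running product: 3, 3, 12
N(V) = 12


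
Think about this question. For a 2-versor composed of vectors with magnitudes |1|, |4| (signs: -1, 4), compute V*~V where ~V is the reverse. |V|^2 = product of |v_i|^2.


Each vector v_i has |v_i|^2 = s_i^2
Squared scales: (-1)^2 = 1, 4^2 = 16
|V|^2 = 1 * 16
= 16


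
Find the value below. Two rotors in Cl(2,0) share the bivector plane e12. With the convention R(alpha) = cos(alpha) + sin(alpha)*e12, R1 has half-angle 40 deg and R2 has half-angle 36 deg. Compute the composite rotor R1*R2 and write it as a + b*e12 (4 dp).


Same-plane rotors commute and their half-angles add:
R1*R2 = cos(a1 + a2) + sin(a1 + a2)*e12.
a1 + a2 = 40 + 36 = 76 deg
cos(76 deg) = 0.2419
sin(76 deg) = 0.9703
R1*R2 = 0.2419 + 0.9703*e12


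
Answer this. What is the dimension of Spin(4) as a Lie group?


Spin(n) double-covers SO(n); both have Lie algebra so(n) of dimension n(n-1)/2.
n = 4
n(n-1) = 4 * 3 = 12
dim Spin(4) = 12/2 = 6


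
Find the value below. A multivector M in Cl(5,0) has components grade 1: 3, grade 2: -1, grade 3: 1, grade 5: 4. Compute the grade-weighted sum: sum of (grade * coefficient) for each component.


Grade-weighted sum = sum of grade_k * coefficient_k
1*3 = 3
2*(-1) = -2
3*1 = 3
5*4 = 20
Total = 3 + (-2) + 3 + 20 = 24


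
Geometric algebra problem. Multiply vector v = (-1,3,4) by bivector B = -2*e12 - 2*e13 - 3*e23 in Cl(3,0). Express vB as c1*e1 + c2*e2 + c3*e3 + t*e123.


vB has grade-1 (vector) and grade-3 (trivector) parts: vB = (v _| B) + (v ^ B).
Vector part <vB>_1:
  e1: -v2*b12 - v3*b13 = -(3)*(-2) - (4)*(-2) = 14
  e2: v1*b12 - v3*b23 = (-1)*(-2) - (4)*(-3) = 14
  e3: v1*b13 + v2*b23 = (-1)*(-2) + (3)*(-3) = -7
Trivector part <vB>_3:
  e123: v1*b23 - v2*b13 + v3*b12 = (-1)*(-3) - (3)*(-2) + (4)*(-2) = 1
vB = 14*e1 + 14*e2 - 7*e3 + 1*e123


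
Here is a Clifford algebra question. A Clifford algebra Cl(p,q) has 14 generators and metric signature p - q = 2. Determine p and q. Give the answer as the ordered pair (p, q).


We need p + q = 14 and p - q = 2.
Adding: 2p = 14 + 2 = 16, so p = 8.
Then q = 14 - 8 = 6.
(p, q) = (8, 6)


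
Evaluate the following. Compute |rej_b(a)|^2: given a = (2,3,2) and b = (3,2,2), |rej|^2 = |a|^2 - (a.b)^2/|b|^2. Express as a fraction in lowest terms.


|a|^2 = 2^2 + 3^2 + 2^2 = 17
|b|^2 = 3^2 + 2^2 + 2^2 = 17
a . b = 2*3 + 3*2 + 2*2 = 16
(a.b)^2 = 16^2 = 256
|rej|^2 = 17 - 256/17
= (289 - 256)/17
= 33/17
In lowest terms: 33/17


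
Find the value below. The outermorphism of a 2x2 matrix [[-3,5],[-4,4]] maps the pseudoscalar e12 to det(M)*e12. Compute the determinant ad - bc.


The outermorphism of a linear map f sends e1^e2 to f(e1)^f(e2).
f(e1) = -3*e1 - 4*e2
f(e2) = 5*e1 + 4*e2
f(e1) ^ f(e2) = (-3*e1 - 4*e2) ^ (5*e1 + 4*e2)
= (-3)*4*e12 + (-4)*5*e21
= (-12 - (-20))*e12
= 8*e12
Coefficient = 8


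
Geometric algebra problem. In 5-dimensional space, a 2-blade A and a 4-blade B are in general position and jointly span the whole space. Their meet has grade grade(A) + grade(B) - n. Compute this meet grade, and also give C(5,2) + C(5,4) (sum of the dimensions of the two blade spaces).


Meet grade = grade(A) + grade(B) - n
= 2 + 4 - 5 = 1
C(5,2) = 10
C(5,4) = 5
dim_A + dim_B = 10 + 5 = 15


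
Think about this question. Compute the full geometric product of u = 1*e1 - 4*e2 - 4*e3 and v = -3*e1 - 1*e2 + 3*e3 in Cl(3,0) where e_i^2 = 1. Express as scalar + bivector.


In Cl(3,0): e_i^2 = 1, e_ie_j = -e_je_i for i != j.
Scalar part = u . v = 1*(-3) + (-4)*(-1) + (-4)*3
= -3 + 4 + (-12) = -11
e12 coeff = 1*(-1) - (-4)*(-3) = -1 - 12 = -13
e13 coeff = 1*3 - (-4)*(-3) = 3 - 12 = -9
e23 coeff = (-4)*3 - (-4)*(-1) = -12 - 4 = -16
uv = -11 - 13*e12 - 9*e13 - 16*e23


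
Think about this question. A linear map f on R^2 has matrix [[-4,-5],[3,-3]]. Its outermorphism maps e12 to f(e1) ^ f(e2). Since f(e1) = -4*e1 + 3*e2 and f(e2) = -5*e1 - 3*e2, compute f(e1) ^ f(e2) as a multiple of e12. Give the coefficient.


The outermorphism of a linear map f sends e1^e2 to f(e1)^f(e2).
f(e1) = -4*e1 + 3*e2
f(e2) = -5*e1 - 3*e2
f(e1) ^ f(e2) = (-4*e1 + 3*e2) ^ (-5*e1 - 3*e2)
= (-4)*(-3)*e12 + 3*(-5)*e21
= (12 - (-15))*e12
= 27*e12
Coefficient = 27


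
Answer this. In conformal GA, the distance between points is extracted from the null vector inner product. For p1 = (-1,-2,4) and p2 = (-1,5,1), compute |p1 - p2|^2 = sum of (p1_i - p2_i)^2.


p1 - p2 = (0, -7, 3)
|p1 - p2|^2 = 0^2 + (-7)^2 + 3^2
= 0 + 49 + 9
= 58


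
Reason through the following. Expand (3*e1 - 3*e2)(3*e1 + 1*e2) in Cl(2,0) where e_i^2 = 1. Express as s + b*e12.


Expand: (3*e1 - 3*e2)(3*e1 + 1*e2)
= 3*3*e1e1 + 3*1*e1e2 + (-3)*3*e2e1 + (-3)*1*e2e2
Using e1^2 = e2^2 = 1, e2e1 = -e1e2:
Scalar part s = 3*3 + (-3)*1 = 9 + (-3) = 6
Bivector part b = 3*1 - (-3)*3 = 3 - (-9) = 12
uv = 6 + 12*e12


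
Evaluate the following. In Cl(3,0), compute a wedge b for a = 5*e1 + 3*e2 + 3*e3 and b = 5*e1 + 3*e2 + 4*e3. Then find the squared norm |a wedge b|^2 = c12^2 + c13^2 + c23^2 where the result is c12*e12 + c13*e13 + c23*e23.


a wedge b = (a1*b2 - a2*b1)*e12 + (a1*b3 - a3*b1)*e13 + (a2*b3 - a3*b2)*e23
e12 coeff: 5*3 - 3*5 = 15 - 15 = 0
e13 coeff: 5*4 - 3*5 = 20 - 15 = 5
e23 coeff: 3*4 - 3*3 = 12 - 9 = 3
|a wedge b|^2 = 0^2 + 5^2 + 3^2
= 0 + 25 + 9
= 34
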